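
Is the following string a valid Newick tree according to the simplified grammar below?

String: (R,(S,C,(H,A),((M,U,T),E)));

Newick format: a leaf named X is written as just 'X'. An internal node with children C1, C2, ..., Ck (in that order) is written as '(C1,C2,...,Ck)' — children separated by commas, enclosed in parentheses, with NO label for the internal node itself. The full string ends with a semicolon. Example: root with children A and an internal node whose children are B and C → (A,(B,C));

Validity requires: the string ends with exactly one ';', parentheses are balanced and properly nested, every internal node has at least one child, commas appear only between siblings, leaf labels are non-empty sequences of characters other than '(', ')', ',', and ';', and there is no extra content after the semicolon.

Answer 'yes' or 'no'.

Input: (R,(S,C,(H,A),((M,U,T),E)));
Paren balance: 5 '(' vs 5 ')' OK
Ends with single ';': True
Full parse: OK
Valid: True

Answer: yes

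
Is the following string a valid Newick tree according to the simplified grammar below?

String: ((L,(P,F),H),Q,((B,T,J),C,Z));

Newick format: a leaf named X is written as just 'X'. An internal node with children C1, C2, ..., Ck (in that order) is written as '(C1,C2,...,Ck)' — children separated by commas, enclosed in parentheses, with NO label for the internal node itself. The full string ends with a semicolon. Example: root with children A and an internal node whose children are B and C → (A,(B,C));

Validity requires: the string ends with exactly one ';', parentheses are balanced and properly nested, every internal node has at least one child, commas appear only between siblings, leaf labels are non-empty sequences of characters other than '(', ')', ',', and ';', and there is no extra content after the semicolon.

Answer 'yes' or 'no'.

Input: ((L,(P,F),H),Q,((B,T,J),C,Z));
Paren balance: 5 '(' vs 5 ')' OK
Ends with single ';': True
Full parse: OK
Valid: True

Answer: yes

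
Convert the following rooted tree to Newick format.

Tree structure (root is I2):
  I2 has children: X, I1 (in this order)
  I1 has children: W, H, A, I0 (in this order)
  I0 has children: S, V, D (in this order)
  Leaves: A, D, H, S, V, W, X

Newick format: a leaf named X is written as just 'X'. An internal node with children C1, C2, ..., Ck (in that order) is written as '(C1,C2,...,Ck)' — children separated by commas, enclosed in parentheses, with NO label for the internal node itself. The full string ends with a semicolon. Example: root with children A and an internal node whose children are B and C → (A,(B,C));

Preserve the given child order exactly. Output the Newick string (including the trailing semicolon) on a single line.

Answer: (X,(W,H,A,(S,V,D)));

Derivation:
internal I2 with children ['X', 'I1']
  leaf 'X' → 'X'
  internal I1 with children ['W', 'H', 'A', 'I0']
    leaf 'W' → 'W'
    leaf 'H' → 'H'
    leaf 'A' → 'A'
    internal I0 with children ['S', 'V', 'D']
      leaf 'S' → 'S'
      leaf 'V' → 'V'
      leaf 'D' → 'D'
    → '(S,V,D)'
  → '(W,H,A,(S,V,D))'
→ '(X,(W,H,A,(S,V,D)))'
Final: (X,(W,H,A,(S,V,D)));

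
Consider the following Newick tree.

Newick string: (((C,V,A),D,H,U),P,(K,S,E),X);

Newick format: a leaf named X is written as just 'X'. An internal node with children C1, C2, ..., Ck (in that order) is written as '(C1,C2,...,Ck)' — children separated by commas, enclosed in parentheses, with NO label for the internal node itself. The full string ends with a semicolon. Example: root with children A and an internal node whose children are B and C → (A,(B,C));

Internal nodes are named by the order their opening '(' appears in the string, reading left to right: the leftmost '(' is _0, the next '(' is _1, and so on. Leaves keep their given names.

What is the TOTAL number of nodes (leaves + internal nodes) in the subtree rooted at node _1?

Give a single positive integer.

Answer: 8

Derivation:
Newick: (((C,V,A),D,H,U),P,(K,S,E),X);
Locate _1: it is the '(' at position 1 (the 2nd '(' reading left to right).
Query: subtree rooted at _1
_1: subtree_size = 1 + 7
  _2: subtree_size = 1 + 3
    C: subtree_size = 1 + 0
    V: subtree_size = 1 + 0
    A: subtree_size = 1 + 0
  D: subtree_size = 1 + 0
  H: subtree_size = 1 + 0
  U: subtree_size = 1 + 0
Total subtree size of _1: 8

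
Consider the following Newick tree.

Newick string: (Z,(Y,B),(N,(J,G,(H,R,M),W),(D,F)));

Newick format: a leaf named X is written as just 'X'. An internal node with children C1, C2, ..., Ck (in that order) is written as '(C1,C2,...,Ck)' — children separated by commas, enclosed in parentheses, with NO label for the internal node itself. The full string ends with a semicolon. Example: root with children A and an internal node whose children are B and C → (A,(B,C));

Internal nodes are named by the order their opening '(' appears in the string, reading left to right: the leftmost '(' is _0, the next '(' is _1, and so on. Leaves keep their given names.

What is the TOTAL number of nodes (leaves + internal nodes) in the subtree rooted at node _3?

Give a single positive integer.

Newick: (Z,(Y,B),(N,(J,G,(H,R,M),W),(D,F)));
Locate _3: it is the '(' at position 12 (the 4th '(' reading left to right).
Query: subtree rooted at _3
_3: subtree_size = 1 + 7
  J: subtree_size = 1 + 0
  G: subtree_size = 1 + 0
  _4: subtree_size = 1 + 3
    H: subtree_size = 1 + 0
    R: subtree_size = 1 + 0
    M: subtree_size = 1 + 0
  W: subtree_size = 1 + 0
Total subtree size of _3: 8

Answer: 8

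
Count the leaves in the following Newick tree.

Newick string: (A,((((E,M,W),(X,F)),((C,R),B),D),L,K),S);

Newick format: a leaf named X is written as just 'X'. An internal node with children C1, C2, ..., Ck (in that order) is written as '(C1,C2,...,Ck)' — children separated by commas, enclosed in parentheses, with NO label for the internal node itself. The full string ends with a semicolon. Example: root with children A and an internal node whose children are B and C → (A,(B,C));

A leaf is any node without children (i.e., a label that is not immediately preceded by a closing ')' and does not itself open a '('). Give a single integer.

Answer: 13

Derivation:
Newick: (A,((((E,M,W),(X,F)),((C,R),B),D),L,K),S);
Scan left-to-right; a leaf is any maximal label run not followed by '(':
  pos 1: leaf 'A' → count = 1
  pos 7: leaf 'E' → count = 2
  pos 9: leaf 'M' → count = 3
  pos 11: leaf 'W' → count = 4
  pos 15: leaf 'X' → count = 5
  pos 17: leaf 'F' → count = 6
  pos 23: leaf 'C' → count = 7
  pos 25: leaf 'R' → count = 8
  pos 28: leaf 'B' → count = 9
  pos 31: leaf 'D' → count = 10
  pos 34: leaf 'L' → count = 11
  pos 36: leaf 'K' → count = 12
  pos 39: leaf 'S' → count = 13
Total leaves: 13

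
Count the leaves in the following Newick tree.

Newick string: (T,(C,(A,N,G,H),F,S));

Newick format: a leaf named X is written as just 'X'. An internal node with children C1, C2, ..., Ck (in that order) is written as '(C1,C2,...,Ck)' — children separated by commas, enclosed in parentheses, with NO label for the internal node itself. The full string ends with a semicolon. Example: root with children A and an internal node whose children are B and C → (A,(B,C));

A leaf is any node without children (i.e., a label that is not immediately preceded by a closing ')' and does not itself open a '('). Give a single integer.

Answer: 8

Derivation:
Newick: (T,(C,(A,N,G,H),F,S));
Scan left-to-right; a leaf is any maximal label run not followed by '(':
  pos 1: leaf 'T' → count = 1
  pos 4: leaf 'C' → count = 2
  pos 7: leaf 'A' → count = 3
  pos 9: leaf 'N' → count = 4
  pos 11: leaf 'G' → count = 5
  pos 13: leaf 'H' → count = 6
  pos 16: leaf 'F' → count = 7
  pos 18: leaf 'S' → count = 8
Total leaves: 8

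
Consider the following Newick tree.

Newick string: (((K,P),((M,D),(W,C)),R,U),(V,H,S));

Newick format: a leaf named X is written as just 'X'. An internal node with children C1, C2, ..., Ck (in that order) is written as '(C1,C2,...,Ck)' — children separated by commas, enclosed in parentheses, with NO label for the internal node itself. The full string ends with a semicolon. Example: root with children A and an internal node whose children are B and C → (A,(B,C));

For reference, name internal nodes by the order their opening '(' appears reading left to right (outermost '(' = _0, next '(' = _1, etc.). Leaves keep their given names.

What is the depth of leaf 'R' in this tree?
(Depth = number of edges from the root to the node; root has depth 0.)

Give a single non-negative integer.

Newick: (((K,P),((M,D),(W,C)),R,U),(V,H,S));
Naming internals by '(' encounter order: outermost '(' = _0, next = _1, ...
Query node: R
Path from root: _0 -> _1 -> R
Depth of R: 2 (number of edges from root)

Answer: 2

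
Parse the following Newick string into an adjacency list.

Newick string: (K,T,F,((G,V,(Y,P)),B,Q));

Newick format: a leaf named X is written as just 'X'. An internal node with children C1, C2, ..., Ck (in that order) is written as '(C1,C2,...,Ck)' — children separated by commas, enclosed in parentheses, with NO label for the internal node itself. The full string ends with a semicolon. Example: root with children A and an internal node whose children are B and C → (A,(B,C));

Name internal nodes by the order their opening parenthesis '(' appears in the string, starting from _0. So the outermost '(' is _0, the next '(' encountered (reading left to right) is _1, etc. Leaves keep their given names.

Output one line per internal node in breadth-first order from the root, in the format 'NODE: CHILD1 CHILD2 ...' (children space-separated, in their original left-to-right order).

Answer: _0: K T F _1
_1: _2 B Q
_2: G V _3
_3: Y P

Derivation:
Input: (K,T,F,((G,V,(Y,P)),B,Q));
Scanning left-to-right, naming '(' by encounter order:
  pos 0: '(' -> open internal node _0 (depth 1)
  pos 7: '(' -> open internal node _1 (depth 2)
  pos 8: '(' -> open internal node _2 (depth 3)
  pos 13: '(' -> open internal node _3 (depth 4)
  pos 17: ')' -> close internal node _3 (now at depth 3)
  pos 18: ')' -> close internal node _2 (now at depth 2)
  pos 23: ')' -> close internal node _1 (now at depth 1)
  pos 24: ')' -> close internal node _0 (now at depth 0)
Total internal nodes: 4
BFS adjacency from root:
  _0: K T F _1
  _1: _2 B Q
  _2: G V _3
  _3: Y P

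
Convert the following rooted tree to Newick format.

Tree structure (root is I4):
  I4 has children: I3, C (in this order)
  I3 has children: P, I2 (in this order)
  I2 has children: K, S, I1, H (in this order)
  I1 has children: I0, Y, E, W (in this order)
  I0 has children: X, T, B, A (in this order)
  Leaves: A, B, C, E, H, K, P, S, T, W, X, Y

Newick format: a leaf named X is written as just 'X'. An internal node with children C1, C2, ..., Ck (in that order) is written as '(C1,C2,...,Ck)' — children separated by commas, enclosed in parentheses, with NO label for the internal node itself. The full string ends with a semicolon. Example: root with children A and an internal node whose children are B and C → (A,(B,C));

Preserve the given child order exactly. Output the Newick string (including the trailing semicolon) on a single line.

internal I4 with children ['I3', 'C']
  internal I3 with children ['P', 'I2']
    leaf 'P' → 'P'
    internal I2 with children ['K', 'S', 'I1', 'H']
      leaf 'K' → 'K'
      leaf 'S' → 'S'
      internal I1 with children ['I0', 'Y', 'E', 'W']
        internal I0 with children ['X', 'T', 'B', 'A']
          leaf 'X' → 'X'
          leaf 'T' → 'T'
          leaf 'B' → 'B'
          leaf 'A' → 'A'
        → '(X,T,B,A)'
        leaf 'Y' → 'Y'
        leaf 'E' → 'E'
        leaf 'W' → 'W'
      → '((X,T,B,A),Y,E,W)'
      leaf 'H' → 'H'
    → '(K,S,((X,T,B,A),Y,E,W),H)'
  → '(P,(K,S,((X,T,B,A),Y,E,W),H))'
  leaf 'C' → 'C'
→ '((P,(K,S,((X,T,B,A),Y,E,W),H)),C)'
Final: ((P,(K,S,((X,T,B,A),Y,E,W),H)),C);

Answer: ((P,(K,S,((X,T,B,A),Y,E,W),H)),C);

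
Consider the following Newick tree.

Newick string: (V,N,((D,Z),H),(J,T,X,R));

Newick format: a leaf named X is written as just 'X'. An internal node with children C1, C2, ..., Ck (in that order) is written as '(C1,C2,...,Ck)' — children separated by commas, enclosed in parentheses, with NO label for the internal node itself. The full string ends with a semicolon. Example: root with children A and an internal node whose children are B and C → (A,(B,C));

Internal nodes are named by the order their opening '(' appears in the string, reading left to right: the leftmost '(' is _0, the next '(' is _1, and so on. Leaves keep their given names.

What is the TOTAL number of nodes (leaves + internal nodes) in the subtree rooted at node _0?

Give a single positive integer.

Answer: 13

Derivation:
Newick: (V,N,((D,Z),H),(J,T,X,R));
Locate _0: it is the '(' at position 0 (the 1st '(' reading left to right).
Query: subtree rooted at _0
_0: subtree_size = 1 + 12
  V: subtree_size = 1 + 0
  N: subtree_size = 1 + 0
  _1: subtree_size = 1 + 4
    _2: subtree_size = 1 + 2
      D: subtree_size = 1 + 0
      Z: subtree_size = 1 + 0
    H: subtree_size = 1 + 0
  _3: subtree_size = 1 + 4
    J: subtree_size = 1 + 0
    T: subtree_size = 1 + 0
    X: subtree_size = 1 + 0
    R: subtree_size = 1 + 0
Total subtree size of _0: 13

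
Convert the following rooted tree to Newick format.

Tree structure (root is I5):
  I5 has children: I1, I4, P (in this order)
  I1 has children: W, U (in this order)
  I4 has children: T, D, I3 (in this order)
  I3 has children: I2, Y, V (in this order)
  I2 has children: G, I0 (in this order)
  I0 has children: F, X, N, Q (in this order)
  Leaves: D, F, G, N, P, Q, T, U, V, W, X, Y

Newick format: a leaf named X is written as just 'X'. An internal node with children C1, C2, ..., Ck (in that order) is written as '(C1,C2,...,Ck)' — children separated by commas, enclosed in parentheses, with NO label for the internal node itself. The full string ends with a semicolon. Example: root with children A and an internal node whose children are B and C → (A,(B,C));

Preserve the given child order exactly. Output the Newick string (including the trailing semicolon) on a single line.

internal I5 with children ['I1', 'I4', 'P']
  internal I1 with children ['W', 'U']
    leaf 'W' → 'W'
    leaf 'U' → 'U'
  → '(W,U)'
  internal I4 with children ['T', 'D', 'I3']
    leaf 'T' → 'T'
    leaf 'D' → 'D'
    internal I3 with children ['I2', 'Y', 'V']
      internal I2 with children ['G', 'I0']
        leaf 'G' → 'G'
        internal I0 with children ['F', 'X', 'N', 'Q']
          leaf 'F' → 'F'
          leaf 'X' → 'X'
          leaf 'N' → 'N'
          leaf 'Q' → 'Q'
        → '(F,X,N,Q)'
      → '(G,(F,X,N,Q))'
      leaf 'Y' → 'Y'
      leaf 'V' → 'V'
    → '((G,(F,X,N,Q)),Y,V)'
  → '(T,D,((G,(F,X,N,Q)),Y,V))'
  leaf 'P' → 'P'
→ '((W,U),(T,D,((G,(F,X,N,Q)),Y,V)),P)'
Final: ((W,U),(T,D,((G,(F,X,N,Q)),Y,V)),P);

Answer: ((W,U),(T,D,((G,(F,X,N,Q)),Y,V)),P);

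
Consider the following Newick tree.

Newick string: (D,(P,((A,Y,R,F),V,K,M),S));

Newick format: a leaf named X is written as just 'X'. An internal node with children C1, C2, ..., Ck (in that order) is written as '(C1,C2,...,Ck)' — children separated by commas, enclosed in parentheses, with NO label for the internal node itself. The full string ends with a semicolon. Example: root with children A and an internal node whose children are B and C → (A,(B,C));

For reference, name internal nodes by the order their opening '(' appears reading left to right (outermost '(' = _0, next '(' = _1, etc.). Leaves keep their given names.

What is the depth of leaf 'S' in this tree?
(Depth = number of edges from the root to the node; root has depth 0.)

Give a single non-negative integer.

Newick: (D,(P,((A,Y,R,F),V,K,M),S));
Naming internals by '(' encounter order: outermost '(' = _0, next = _1, ...
Query node: S
Path from root: _0 -> _1 -> S
Depth of S: 2 (number of edges from root)

Answer: 2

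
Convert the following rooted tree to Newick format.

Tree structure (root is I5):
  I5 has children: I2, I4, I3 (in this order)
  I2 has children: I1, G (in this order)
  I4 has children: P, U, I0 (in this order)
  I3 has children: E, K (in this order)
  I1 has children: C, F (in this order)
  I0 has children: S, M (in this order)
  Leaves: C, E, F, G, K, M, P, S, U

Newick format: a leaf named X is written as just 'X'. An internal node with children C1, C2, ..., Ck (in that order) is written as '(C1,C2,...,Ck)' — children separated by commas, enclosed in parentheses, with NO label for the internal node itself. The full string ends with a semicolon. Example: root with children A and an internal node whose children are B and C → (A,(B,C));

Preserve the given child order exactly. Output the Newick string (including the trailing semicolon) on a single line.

internal I5 with children ['I2', 'I4', 'I3']
  internal I2 with children ['I1', 'G']
    internal I1 with children ['C', 'F']
      leaf 'C' → 'C'
      leaf 'F' → 'F'
    → '(C,F)'
    leaf 'G' → 'G'
  → '((C,F),G)'
  internal I4 with children ['P', 'U', 'I0']
    leaf 'P' → 'P'
    leaf 'U' → 'U'
    internal I0 with children ['S', 'M']
      leaf 'S' → 'S'
      leaf 'M' → 'M'
    → '(S,M)'
  → '(P,U,(S,M))'
  internal I3 with children ['E', 'K']
    leaf 'E' → 'E'
    leaf 'K' → 'K'
  → '(E,K)'
→ '(((C,F),G),(P,U,(S,M)),(E,K))'
Final: (((C,F),G),(P,U,(S,M)),(E,K));

Answer: (((C,F),G),(P,U,(S,M)),(E,K));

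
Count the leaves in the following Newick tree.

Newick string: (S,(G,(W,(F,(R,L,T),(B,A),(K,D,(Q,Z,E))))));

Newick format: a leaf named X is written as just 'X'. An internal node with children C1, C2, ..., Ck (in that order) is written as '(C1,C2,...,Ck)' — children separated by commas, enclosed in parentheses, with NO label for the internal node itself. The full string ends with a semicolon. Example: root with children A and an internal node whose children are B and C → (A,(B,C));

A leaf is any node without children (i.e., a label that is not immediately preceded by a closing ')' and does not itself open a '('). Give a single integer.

Answer: 14

Derivation:
Newick: (S,(G,(W,(F,(R,L,T),(B,A),(K,D,(Q,Z,E))))));
Scan left-to-right; a leaf is any maximal label run not followed by '(':
  pos 1: leaf 'S' → count = 1
  pos 4: leaf 'G' → count = 2
  pos 7: leaf 'W' → count = 3
  pos 10: leaf 'F' → count = 4
  pos 13: leaf 'R' → count = 5
  pos 15: leaf 'L' → count = 6
  pos 17: leaf 'T' → count = 7
  pos 21: leaf 'B' → count = 8
  pos 23: leaf 'A' → count = 9
  pos 27: leaf 'K' → count = 10
  pos 29: leaf 'D' → count = 11
  pos 32: leaf 'Q' → count = 12
  pos 34: leaf 'Z' → count = 13
  pos 36: leaf 'E' → count = 14
Total leaves: 14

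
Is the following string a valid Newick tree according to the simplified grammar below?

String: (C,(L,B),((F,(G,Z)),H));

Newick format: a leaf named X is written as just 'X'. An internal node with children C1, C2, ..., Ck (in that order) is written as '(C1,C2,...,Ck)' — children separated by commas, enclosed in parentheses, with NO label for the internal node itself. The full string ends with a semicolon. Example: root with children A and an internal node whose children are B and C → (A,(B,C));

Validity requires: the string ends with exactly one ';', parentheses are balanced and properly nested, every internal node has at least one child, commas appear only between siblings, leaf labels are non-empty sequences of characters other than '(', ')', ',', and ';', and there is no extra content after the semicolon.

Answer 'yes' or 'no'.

Input: (C,(L,B),((F,(G,Z)),H));
Paren balance: 5 '(' vs 5 ')' OK
Ends with single ';': True
Full parse: OK
Valid: True

Answer: yes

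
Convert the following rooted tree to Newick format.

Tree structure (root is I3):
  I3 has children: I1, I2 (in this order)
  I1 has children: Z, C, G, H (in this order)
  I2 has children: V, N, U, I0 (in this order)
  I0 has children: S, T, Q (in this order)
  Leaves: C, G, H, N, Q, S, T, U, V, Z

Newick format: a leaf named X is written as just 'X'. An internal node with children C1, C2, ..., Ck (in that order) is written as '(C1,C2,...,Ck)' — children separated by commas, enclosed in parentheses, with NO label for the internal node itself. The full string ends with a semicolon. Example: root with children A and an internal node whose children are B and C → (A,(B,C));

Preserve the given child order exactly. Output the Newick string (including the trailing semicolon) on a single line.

internal I3 with children ['I1', 'I2']
  internal I1 with children ['Z', 'C', 'G', 'H']
    leaf 'Z' → 'Z'
    leaf 'C' → 'C'
    leaf 'G' → 'G'
    leaf 'H' → 'H'
  → '(Z,C,G,H)'
  internal I2 with children ['V', 'N', 'U', 'I0']
    leaf 'V' → 'V'
    leaf 'N' → 'N'
    leaf 'U' → 'U'
    internal I0 with children ['S', 'T', 'Q']
      leaf 'S' → 'S'
      leaf 'T' → 'T'
      leaf 'Q' → 'Q'
    → '(S,T,Q)'
  → '(V,N,U,(S,T,Q))'
→ '((Z,C,G,H),(V,N,U,(S,T,Q)))'
Final: ((Z,C,G,H),(V,N,U,(S,T,Q)));

Answer: ((Z,C,G,H),(V,N,U,(S,T,Q)));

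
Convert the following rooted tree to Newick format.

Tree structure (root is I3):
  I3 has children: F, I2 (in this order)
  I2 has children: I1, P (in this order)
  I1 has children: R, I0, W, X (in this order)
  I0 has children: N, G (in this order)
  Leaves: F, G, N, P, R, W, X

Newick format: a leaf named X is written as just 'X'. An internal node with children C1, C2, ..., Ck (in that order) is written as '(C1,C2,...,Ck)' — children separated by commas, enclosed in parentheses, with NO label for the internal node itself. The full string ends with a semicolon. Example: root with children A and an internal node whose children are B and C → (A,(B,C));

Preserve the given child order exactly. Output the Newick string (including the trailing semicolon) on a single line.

internal I3 with children ['F', 'I2']
  leaf 'F' → 'F'
  internal I2 with children ['I1', 'P']
    internal I1 with children ['R', 'I0', 'W', 'X']
      leaf 'R' → 'R'
      internal I0 with children ['N', 'G']
        leaf 'N' → 'N'
        leaf 'G' → 'G'
      → '(N,G)'
      leaf 'W' → 'W'
      leaf 'X' → 'X'
    → '(R,(N,G),W,X)'
    leaf 'P' → 'P'
  → '((R,(N,G),W,X),P)'
→ '(F,((R,(N,G),W,X),P))'
Final: (F,((R,(N,G),W,X),P));

Answer: (F,((R,(N,G),W,X),P));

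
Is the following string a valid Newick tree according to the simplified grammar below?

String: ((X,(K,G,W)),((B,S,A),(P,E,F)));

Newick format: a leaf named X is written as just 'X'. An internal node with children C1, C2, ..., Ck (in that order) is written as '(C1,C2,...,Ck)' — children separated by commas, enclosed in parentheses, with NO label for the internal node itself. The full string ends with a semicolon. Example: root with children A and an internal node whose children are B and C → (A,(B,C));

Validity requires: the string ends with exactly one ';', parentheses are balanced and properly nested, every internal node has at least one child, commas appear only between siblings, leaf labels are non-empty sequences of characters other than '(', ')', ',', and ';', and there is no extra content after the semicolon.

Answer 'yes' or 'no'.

Answer: yes

Derivation:
Input: ((X,(K,G,W)),((B,S,A),(P,E,F)));
Paren balance: 6 '(' vs 6 ')' OK
Ends with single ';': True
Full parse: OK
Valid: True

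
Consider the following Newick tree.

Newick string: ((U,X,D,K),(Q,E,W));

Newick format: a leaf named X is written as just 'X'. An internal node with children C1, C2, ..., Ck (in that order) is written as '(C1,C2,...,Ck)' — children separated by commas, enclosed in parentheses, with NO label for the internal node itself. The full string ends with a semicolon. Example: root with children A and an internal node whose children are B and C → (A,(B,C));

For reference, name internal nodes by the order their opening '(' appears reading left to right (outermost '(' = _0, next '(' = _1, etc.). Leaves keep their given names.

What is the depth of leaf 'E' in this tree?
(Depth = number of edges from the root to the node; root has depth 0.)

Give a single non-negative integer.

Answer: 2

Derivation:
Newick: ((U,X,D,K),(Q,E,W));
Naming internals by '(' encounter order: outermost '(' = _0, next = _1, ...
Query node: E
Path from root: _0 -> _2 -> E
Depth of E: 2 (number of edges from root)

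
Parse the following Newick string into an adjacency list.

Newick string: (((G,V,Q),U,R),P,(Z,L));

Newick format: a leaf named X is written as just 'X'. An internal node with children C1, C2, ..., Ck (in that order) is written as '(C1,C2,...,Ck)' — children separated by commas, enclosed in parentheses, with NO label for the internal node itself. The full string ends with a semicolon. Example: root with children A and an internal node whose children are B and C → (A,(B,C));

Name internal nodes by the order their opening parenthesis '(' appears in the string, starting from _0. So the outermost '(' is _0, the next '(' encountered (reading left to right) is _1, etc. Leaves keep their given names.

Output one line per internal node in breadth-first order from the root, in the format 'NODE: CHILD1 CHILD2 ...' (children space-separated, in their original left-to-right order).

Input: (((G,V,Q),U,R),P,(Z,L));
Scanning left-to-right, naming '(' by encounter order:
  pos 0: '(' -> open internal node _0 (depth 1)
  pos 1: '(' -> open internal node _1 (depth 2)
  pos 2: '(' -> open internal node _2 (depth 3)
  pos 8: ')' -> close internal node _2 (now at depth 2)
  pos 13: ')' -> close internal node _1 (now at depth 1)
  pos 17: '(' -> open internal node _3 (depth 2)
  pos 21: ')' -> close internal node _3 (now at depth 1)
  pos 22: ')' -> close internal node _0 (now at depth 0)
Total internal nodes: 4
BFS adjacency from root:
  _0: _1 P _3
  _1: _2 U R
  _3: Z L
  _2: G V Q

Answer: _0: _1 P _3
_1: _2 U R
_3: Z L
_2: G V Q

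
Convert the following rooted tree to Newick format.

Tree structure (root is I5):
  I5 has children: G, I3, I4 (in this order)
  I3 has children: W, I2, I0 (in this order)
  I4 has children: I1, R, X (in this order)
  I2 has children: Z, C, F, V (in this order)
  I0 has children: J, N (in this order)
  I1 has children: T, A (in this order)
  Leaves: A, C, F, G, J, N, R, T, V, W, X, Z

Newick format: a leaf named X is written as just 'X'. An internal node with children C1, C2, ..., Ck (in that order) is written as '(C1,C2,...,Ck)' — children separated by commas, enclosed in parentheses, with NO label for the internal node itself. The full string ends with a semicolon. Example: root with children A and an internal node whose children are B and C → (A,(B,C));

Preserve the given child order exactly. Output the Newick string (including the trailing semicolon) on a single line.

Answer: (G,(W,(Z,C,F,V),(J,N)),((T,A),R,X));

Derivation:
internal I5 with children ['G', 'I3', 'I4']
  leaf 'G' → 'G'
  internal I3 with children ['W', 'I2', 'I0']
    leaf 'W' → 'W'
    internal I2 with children ['Z', 'C', 'F', 'V']
      leaf 'Z' → 'Z'
      leaf 'C' → 'C'
      leaf 'F' → 'F'
      leaf 'V' → 'V'
    → '(Z,C,F,V)'
    internal I0 with children ['J', 'N']
      leaf 'J' → 'J'
      leaf 'N' → 'N'
    → '(J,N)'
  → '(W,(Z,C,F,V),(J,N))'
  internal I4 with children ['I1', 'R', 'X']
    internal I1 with children ['T', 'A']
      leaf 'T' → 'T'
      leaf 'A' → 'A'
    → '(T,A)'
    leaf 'R' → 'R'
    leaf 'X' → 'X'
  → '((T,A),R,X)'
→ '(G,(W,(Z,C,F,V),(J,N)),((T,A),R,X))'
Final: (G,(W,(Z,C,F,V),(J,N)),((T,A),R,X));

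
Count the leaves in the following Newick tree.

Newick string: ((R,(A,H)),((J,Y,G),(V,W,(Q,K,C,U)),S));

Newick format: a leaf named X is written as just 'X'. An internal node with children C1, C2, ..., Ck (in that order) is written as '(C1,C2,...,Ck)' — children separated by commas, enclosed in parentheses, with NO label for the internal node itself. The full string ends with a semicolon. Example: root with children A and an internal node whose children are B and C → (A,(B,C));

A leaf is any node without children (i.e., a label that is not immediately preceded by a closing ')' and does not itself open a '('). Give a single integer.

Answer: 13

Derivation:
Newick: ((R,(A,H)),((J,Y,G),(V,W,(Q,K,C,U)),S));
Scan left-to-right; a leaf is any maximal label run not followed by '(':
  pos 2: leaf 'R' → count = 1
  pos 5: leaf 'A' → count = 2
  pos 7: leaf 'H' → count = 3
  pos 13: leaf 'J' → count = 4
  pos 15: leaf 'Y' → count = 5
  pos 17: leaf 'G' → count = 6
  pos 21: leaf 'V' → count = 7
  pos 23: leaf 'W' → count = 8
  pos 26: leaf 'Q' → count = 9
  pos 28: leaf 'K' → count = 10
  pos 30: leaf 'C' → count = 11
  pos 32: leaf 'U' → count = 12
  pos 36: leaf 'S' → count = 13
Total leaves: 13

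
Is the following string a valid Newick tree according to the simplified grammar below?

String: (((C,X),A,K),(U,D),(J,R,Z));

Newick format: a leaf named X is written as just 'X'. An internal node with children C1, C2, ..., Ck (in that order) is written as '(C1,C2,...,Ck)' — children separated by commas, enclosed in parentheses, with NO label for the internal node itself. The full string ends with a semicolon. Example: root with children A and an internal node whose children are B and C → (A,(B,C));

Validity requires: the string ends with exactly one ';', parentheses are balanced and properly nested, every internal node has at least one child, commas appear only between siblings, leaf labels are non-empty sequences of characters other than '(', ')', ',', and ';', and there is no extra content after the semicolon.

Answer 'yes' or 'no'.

Input: (((C,X),A,K),(U,D),(J,R,Z));
Paren balance: 5 '(' vs 5 ')' OK
Ends with single ';': True
Full parse: OK
Valid: True

Answer: yes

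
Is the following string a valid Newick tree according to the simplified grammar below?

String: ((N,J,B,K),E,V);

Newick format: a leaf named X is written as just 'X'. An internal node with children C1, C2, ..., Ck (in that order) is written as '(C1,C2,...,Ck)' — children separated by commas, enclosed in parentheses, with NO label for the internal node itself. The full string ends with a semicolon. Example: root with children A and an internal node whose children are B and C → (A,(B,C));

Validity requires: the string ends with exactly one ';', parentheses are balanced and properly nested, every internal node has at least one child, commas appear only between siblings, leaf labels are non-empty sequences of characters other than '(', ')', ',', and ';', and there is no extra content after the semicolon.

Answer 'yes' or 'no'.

Answer: yes

Derivation:
Input: ((N,J,B,K),E,V);
Paren balance: 2 '(' vs 2 ')' OK
Ends with single ';': True
Full parse: OK
Valid: True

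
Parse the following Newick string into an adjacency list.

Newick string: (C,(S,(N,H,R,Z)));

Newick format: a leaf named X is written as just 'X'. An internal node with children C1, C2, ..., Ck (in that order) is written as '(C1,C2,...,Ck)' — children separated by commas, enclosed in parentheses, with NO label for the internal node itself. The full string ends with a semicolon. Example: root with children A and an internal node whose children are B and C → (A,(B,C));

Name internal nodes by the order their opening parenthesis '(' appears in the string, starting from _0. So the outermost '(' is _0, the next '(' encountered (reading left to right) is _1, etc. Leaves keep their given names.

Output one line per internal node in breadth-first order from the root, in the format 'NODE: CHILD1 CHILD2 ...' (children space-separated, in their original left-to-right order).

Input: (C,(S,(N,H,R,Z)));
Scanning left-to-right, naming '(' by encounter order:
  pos 0: '(' -> open internal node _0 (depth 1)
  pos 3: '(' -> open internal node _1 (depth 2)
  pos 6: '(' -> open internal node _2 (depth 3)
  pos 14: ')' -> close internal node _2 (now at depth 2)
  pos 15: ')' -> close internal node _1 (now at depth 1)
  pos 16: ')' -> close internal node _0 (now at depth 0)
Total internal nodes: 3
BFS adjacency from root:
  _0: C _1
  _1: S _2
  _2: N H R Z

Answer: _0: C _1
_1: S _2
_2: N H R Z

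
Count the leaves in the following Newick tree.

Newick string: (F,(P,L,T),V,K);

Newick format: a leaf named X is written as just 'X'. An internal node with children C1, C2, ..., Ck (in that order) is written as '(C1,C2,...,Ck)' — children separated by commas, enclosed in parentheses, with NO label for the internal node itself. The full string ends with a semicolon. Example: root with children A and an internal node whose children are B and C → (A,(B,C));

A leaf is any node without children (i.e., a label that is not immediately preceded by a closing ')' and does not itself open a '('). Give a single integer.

Newick: (F,(P,L,T),V,K);
Scan left-to-right; a leaf is any maximal label run not followed by '(':
  pos 1: leaf 'F' → count = 1
  pos 4: leaf 'P' → count = 2
  pos 6: leaf 'L' → count = 3
  pos 8: leaf 'T' → count = 4
  pos 11: leaf 'V' → count = 5
  pos 13: leaf 'K' → count = 6
Total leaves: 6

Answer: 6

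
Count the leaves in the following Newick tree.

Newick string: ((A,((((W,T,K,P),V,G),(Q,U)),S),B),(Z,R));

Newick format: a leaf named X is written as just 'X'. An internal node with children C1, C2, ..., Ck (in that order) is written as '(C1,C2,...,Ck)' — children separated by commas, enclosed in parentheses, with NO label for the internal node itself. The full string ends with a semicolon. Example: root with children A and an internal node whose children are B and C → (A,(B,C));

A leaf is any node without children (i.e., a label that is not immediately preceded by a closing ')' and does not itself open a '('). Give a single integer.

Newick: ((A,((((W,T,K,P),V,G),(Q,U)),S),B),(Z,R));
Scan left-to-right; a leaf is any maximal label run not followed by '(':
  pos 2: leaf 'A' → count = 1
  pos 8: leaf 'W' → count = 2
  pos 10: leaf 'T' → count = 3
  pos 12: leaf 'K' → count = 4
  pos 14: leaf 'P' → count = 5
  pos 17: leaf 'V' → count = 6
  pos 19: leaf 'G' → count = 7
  pos 23: leaf 'Q' → count = 8
  pos 25: leaf 'U' → count = 9
  pos 29: leaf 'S' → count = 10
  pos 32: leaf 'B' → count = 11
  pos 36: leaf 'Z' → count = 12
  pos 38: leaf 'R' → count = 13
Total leaves: 13

Answer: 13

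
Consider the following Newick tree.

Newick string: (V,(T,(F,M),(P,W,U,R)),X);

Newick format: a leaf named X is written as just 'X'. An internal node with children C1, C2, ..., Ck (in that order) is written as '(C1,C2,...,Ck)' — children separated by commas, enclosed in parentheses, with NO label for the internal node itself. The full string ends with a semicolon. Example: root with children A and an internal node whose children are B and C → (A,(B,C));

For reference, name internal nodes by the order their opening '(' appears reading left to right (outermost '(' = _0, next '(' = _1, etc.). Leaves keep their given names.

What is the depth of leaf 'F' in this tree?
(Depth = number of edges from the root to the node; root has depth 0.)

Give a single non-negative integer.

Answer: 3

Derivation:
Newick: (V,(T,(F,M),(P,W,U,R)),X);
Naming internals by '(' encounter order: outermost '(' = _0, next = _1, ...
Query node: F
Path from root: _0 -> _1 -> _2 -> F
Depth of F: 3 (number of edges from root)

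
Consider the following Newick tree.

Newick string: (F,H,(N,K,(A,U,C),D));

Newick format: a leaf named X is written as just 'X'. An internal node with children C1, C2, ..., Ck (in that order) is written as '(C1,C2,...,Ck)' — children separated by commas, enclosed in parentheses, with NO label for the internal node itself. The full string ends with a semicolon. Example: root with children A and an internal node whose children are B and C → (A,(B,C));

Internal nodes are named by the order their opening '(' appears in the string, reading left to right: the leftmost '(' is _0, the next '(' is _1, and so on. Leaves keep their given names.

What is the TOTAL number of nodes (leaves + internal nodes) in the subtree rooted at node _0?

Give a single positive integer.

Answer: 11

Derivation:
Newick: (F,H,(N,K,(A,U,C),D));
Locate _0: it is the '(' at position 0 (the 1st '(' reading left to right).
Query: subtree rooted at _0
_0: subtree_size = 1 + 10
  F: subtree_size = 1 + 0
  H: subtree_size = 1 + 0
  _1: subtree_size = 1 + 7
    N: subtree_size = 1 + 0
    K: subtree_size = 1 + 0
    _2: subtree_size = 1 + 3
      A: subtree_size = 1 + 0
      U: subtree_size = 1 + 0
      C: subtree_size = 1 + 0
    D: subtree_size = 1 + 0
Total subtree size of _0: 11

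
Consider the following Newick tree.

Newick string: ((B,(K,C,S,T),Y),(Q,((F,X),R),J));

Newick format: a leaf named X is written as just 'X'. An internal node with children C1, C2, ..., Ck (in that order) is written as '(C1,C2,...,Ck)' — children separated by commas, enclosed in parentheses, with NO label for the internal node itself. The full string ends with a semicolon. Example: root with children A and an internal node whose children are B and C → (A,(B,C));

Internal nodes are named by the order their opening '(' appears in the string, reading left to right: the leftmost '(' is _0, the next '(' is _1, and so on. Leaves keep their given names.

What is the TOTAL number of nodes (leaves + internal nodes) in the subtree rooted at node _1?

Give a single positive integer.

Newick: ((B,(K,C,S,T),Y),(Q,((F,X),R),J));
Locate _1: it is the '(' at position 1 (the 2nd '(' reading left to right).
Query: subtree rooted at _1
_1: subtree_size = 1 + 7
  B: subtree_size = 1 + 0
  _2: subtree_size = 1 + 4
    K: subtree_size = 1 + 0
    C: subtree_size = 1 + 0
    S: subtree_size = 1 + 0
    T: subtree_size = 1 + 0
  Y: subtree_size = 1 + 0
Total subtree size of _1: 8

Answer: 8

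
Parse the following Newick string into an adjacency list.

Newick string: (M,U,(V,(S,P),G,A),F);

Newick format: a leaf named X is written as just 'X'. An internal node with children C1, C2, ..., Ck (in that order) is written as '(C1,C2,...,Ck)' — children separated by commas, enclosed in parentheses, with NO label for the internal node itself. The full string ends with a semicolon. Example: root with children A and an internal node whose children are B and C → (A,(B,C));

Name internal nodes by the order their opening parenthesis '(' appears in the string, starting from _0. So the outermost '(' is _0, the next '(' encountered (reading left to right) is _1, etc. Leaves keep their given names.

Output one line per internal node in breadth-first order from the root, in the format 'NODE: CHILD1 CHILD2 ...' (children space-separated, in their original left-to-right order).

Answer: _0: M U _1 F
_1: V _2 G A
_2: S P

Derivation:
Input: (M,U,(V,(S,P),G,A),F);
Scanning left-to-right, naming '(' by encounter order:
  pos 0: '(' -> open internal node _0 (depth 1)
  pos 5: '(' -> open internal node _1 (depth 2)
  pos 8: '(' -> open internal node _2 (depth 3)
  pos 12: ')' -> close internal node _2 (now at depth 2)
  pos 17: ')' -> close internal node _1 (now at depth 1)
  pos 20: ')' -> close internal node _0 (now at depth 0)
Total internal nodes: 3
BFS adjacency from root:
  _0: M U _1 F
  _1: V _2 G A
  _2: S P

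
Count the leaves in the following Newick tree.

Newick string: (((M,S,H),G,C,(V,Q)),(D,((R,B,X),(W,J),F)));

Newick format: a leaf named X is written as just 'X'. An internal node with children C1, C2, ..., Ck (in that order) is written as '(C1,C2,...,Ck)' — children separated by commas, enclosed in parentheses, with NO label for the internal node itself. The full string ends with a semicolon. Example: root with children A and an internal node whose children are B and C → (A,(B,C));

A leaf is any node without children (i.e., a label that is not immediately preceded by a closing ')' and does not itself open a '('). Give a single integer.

Answer: 14

Derivation:
Newick: (((M,S,H),G,C,(V,Q)),(D,((R,B,X),(W,J),F)));
Scan left-to-right; a leaf is any maximal label run not followed by '(':
  pos 3: leaf 'M' → count = 1
  pos 5: leaf 'S' → count = 2
  pos 7: leaf 'H' → count = 3
  pos 10: leaf 'G' → count = 4
  pos 12: leaf 'C' → count = 5
  pos 15: leaf 'V' → count = 6
  pos 17: leaf 'Q' → count = 7
  pos 22: leaf 'D' → count = 8
  pos 26: leaf 'R' → count = 9
  pos 28: leaf 'B' → count = 10
  pos 30: leaf 'X' → count = 11
  pos 34: leaf 'W' → count = 12
  pos 36: leaf 'J' → count = 13
  pos 39: leaf 'F' → count = 14
Total leaves: 14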